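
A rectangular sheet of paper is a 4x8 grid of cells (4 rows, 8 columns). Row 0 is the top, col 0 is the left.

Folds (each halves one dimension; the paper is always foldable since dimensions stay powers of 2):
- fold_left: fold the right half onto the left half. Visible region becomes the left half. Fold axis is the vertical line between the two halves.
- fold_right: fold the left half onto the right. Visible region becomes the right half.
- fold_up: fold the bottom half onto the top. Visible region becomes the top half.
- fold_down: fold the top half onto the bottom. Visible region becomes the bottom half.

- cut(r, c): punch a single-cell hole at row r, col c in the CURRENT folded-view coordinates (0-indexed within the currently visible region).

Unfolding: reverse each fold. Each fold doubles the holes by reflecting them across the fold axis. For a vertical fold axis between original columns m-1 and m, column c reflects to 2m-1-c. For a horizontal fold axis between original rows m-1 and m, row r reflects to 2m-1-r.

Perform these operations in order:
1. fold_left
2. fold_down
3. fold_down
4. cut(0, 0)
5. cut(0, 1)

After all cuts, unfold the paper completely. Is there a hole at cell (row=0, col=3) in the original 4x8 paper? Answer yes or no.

Op 1 fold_left: fold axis v@4; visible region now rows[0,4) x cols[0,4) = 4x4
Op 2 fold_down: fold axis h@2; visible region now rows[2,4) x cols[0,4) = 2x4
Op 3 fold_down: fold axis h@3; visible region now rows[3,4) x cols[0,4) = 1x4
Op 4 cut(0, 0): punch at orig (3,0); cuts so far [(3, 0)]; region rows[3,4) x cols[0,4) = 1x4
Op 5 cut(0, 1): punch at orig (3,1); cuts so far [(3, 0), (3, 1)]; region rows[3,4) x cols[0,4) = 1x4
Unfold 1 (reflect across h@3): 4 holes -> [(2, 0), (2, 1), (3, 0), (3, 1)]
Unfold 2 (reflect across h@2): 8 holes -> [(0, 0), (0, 1), (1, 0), (1, 1), (2, 0), (2, 1), (3, 0), (3, 1)]
Unfold 3 (reflect across v@4): 16 holes -> [(0, 0), (0, 1), (0, 6), (0, 7), (1, 0), (1, 1), (1, 6), (1, 7), (2, 0), (2, 1), (2, 6), (2, 7), (3, 0), (3, 1), (3, 6), (3, 7)]
Holes: [(0, 0), (0, 1), (0, 6), (0, 7), (1, 0), (1, 1), (1, 6), (1, 7), (2, 0), (2, 1), (2, 6), (2, 7), (3, 0), (3, 1), (3, 6), (3, 7)]

Answer: no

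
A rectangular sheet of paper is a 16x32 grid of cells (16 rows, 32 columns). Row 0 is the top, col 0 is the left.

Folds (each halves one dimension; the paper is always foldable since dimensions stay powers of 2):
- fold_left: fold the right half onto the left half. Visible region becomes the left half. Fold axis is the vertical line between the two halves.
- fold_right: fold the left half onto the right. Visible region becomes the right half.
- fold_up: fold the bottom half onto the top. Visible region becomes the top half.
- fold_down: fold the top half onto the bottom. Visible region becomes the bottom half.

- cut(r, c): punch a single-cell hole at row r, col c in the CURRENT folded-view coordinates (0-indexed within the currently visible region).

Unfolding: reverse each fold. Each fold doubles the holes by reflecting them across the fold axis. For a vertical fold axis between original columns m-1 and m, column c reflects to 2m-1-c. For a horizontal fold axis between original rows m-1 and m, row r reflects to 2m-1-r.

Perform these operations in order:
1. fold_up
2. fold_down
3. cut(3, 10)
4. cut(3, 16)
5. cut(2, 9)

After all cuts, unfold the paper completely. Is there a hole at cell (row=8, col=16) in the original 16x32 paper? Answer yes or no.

Answer: yes

Derivation:
Op 1 fold_up: fold axis h@8; visible region now rows[0,8) x cols[0,32) = 8x32
Op 2 fold_down: fold axis h@4; visible region now rows[4,8) x cols[0,32) = 4x32
Op 3 cut(3, 10): punch at orig (7,10); cuts so far [(7, 10)]; region rows[4,8) x cols[0,32) = 4x32
Op 4 cut(3, 16): punch at orig (7,16); cuts so far [(7, 10), (7, 16)]; region rows[4,8) x cols[0,32) = 4x32
Op 5 cut(2, 9): punch at orig (6,9); cuts so far [(6, 9), (7, 10), (7, 16)]; region rows[4,8) x cols[0,32) = 4x32
Unfold 1 (reflect across h@4): 6 holes -> [(0, 10), (0, 16), (1, 9), (6, 9), (7, 10), (7, 16)]
Unfold 2 (reflect across h@8): 12 holes -> [(0, 10), (0, 16), (1, 9), (6, 9), (7, 10), (7, 16), (8, 10), (8, 16), (9, 9), (14, 9), (15, 10), (15, 16)]
Holes: [(0, 10), (0, 16), (1, 9), (6, 9), (7, 10), (7, 16), (8, 10), (8, 16), (9, 9), (14, 9), (15, 10), (15, 16)]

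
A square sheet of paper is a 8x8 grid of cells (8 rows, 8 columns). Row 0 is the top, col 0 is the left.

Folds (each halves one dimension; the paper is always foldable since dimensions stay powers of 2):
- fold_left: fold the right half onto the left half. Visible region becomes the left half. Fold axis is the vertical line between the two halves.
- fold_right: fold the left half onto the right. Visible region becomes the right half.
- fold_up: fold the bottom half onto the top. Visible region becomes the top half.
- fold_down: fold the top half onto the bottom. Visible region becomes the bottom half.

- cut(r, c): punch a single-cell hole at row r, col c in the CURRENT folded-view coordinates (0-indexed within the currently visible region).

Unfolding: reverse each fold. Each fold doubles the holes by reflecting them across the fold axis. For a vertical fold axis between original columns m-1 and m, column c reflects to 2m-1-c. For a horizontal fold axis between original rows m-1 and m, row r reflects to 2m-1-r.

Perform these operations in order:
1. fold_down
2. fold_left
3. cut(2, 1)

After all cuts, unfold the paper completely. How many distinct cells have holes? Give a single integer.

Op 1 fold_down: fold axis h@4; visible region now rows[4,8) x cols[0,8) = 4x8
Op 2 fold_left: fold axis v@4; visible region now rows[4,8) x cols[0,4) = 4x4
Op 3 cut(2, 1): punch at orig (6,1); cuts so far [(6, 1)]; region rows[4,8) x cols[0,4) = 4x4
Unfold 1 (reflect across v@4): 2 holes -> [(6, 1), (6, 6)]
Unfold 2 (reflect across h@4): 4 holes -> [(1, 1), (1, 6), (6, 1), (6, 6)]

Answer: 4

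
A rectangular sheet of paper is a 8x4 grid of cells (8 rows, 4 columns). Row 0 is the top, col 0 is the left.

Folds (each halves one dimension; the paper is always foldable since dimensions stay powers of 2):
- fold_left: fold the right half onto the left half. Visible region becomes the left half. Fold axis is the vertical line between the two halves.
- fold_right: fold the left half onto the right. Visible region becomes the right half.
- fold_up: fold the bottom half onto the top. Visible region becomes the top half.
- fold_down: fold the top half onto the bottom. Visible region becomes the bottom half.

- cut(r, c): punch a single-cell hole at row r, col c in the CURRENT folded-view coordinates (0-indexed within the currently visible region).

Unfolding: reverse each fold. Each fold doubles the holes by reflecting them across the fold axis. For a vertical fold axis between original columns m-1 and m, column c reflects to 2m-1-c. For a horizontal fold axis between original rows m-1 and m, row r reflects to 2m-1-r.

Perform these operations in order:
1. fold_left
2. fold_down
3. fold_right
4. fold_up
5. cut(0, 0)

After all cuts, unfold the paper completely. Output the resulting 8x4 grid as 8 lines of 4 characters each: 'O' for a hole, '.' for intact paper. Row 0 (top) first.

Answer: OOOO
....
....
OOOO
OOOO
....
....
OOOO

Derivation:
Op 1 fold_left: fold axis v@2; visible region now rows[0,8) x cols[0,2) = 8x2
Op 2 fold_down: fold axis h@4; visible region now rows[4,8) x cols[0,2) = 4x2
Op 3 fold_right: fold axis v@1; visible region now rows[4,8) x cols[1,2) = 4x1
Op 4 fold_up: fold axis h@6; visible region now rows[4,6) x cols[1,2) = 2x1
Op 5 cut(0, 0): punch at orig (4,1); cuts so far [(4, 1)]; region rows[4,6) x cols[1,2) = 2x1
Unfold 1 (reflect across h@6): 2 holes -> [(4, 1), (7, 1)]
Unfold 2 (reflect across v@1): 4 holes -> [(4, 0), (4, 1), (7, 0), (7, 1)]
Unfold 3 (reflect across h@4): 8 holes -> [(0, 0), (0, 1), (3, 0), (3, 1), (4, 0), (4, 1), (7, 0), (7, 1)]
Unfold 4 (reflect across v@2): 16 holes -> [(0, 0), (0, 1), (0, 2), (0, 3), (3, 0), (3, 1), (3, 2), (3, 3), (4, 0), (4, 1), (4, 2), (4, 3), (7, 0), (7, 1), (7, 2), (7, 3)]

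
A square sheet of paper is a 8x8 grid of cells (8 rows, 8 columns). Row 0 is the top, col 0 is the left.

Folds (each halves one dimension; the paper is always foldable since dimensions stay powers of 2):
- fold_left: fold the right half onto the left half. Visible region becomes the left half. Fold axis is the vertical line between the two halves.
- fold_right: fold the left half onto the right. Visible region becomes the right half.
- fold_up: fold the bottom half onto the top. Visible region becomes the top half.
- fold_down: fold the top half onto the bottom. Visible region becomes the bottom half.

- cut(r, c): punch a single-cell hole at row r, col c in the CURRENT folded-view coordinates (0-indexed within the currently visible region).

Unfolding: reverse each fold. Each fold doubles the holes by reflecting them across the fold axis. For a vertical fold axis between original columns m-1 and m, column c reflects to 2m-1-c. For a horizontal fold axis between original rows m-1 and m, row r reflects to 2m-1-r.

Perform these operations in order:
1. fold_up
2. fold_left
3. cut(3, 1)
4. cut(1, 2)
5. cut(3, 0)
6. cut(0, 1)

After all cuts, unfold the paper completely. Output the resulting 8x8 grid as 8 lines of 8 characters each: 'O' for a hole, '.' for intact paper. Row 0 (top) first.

Op 1 fold_up: fold axis h@4; visible region now rows[0,4) x cols[0,8) = 4x8
Op 2 fold_left: fold axis v@4; visible region now rows[0,4) x cols[0,4) = 4x4
Op 3 cut(3, 1): punch at orig (3,1); cuts so far [(3, 1)]; region rows[0,4) x cols[0,4) = 4x4
Op 4 cut(1, 2): punch at orig (1,2); cuts so far [(1, 2), (3, 1)]; region rows[0,4) x cols[0,4) = 4x4
Op 5 cut(3, 0): punch at orig (3,0); cuts so far [(1, 2), (3, 0), (3, 1)]; region rows[0,4) x cols[0,4) = 4x4
Op 6 cut(0, 1): punch at orig (0,1); cuts so far [(0, 1), (1, 2), (3, 0), (3, 1)]; region rows[0,4) x cols[0,4) = 4x4
Unfold 1 (reflect across v@4): 8 holes -> [(0, 1), (0, 6), (1, 2), (1, 5), (3, 0), (3, 1), (3, 6), (3, 7)]
Unfold 2 (reflect across h@4): 16 holes -> [(0, 1), (0, 6), (1, 2), (1, 5), (3, 0), (3, 1), (3, 6), (3, 7), (4, 0), (4, 1), (4, 6), (4, 7), (6, 2), (6, 5), (7, 1), (7, 6)]

Answer: .O....O.
..O..O..
........
OO....OO
OO....OO
........
..O..O..
.O....O.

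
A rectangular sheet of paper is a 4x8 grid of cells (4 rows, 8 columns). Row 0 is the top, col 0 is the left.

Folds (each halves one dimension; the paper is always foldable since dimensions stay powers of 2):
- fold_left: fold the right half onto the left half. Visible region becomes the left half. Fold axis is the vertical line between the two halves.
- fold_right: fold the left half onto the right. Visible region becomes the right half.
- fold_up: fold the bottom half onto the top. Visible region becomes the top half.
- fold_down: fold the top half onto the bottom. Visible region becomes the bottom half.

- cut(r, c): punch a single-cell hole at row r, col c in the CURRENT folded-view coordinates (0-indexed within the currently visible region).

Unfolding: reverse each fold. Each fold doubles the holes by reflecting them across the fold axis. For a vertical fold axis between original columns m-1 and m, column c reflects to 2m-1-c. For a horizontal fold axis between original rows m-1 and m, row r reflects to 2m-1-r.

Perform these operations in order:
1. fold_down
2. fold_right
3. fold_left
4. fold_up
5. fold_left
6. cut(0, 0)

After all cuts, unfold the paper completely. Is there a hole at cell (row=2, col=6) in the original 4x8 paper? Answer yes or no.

Op 1 fold_down: fold axis h@2; visible region now rows[2,4) x cols[0,8) = 2x8
Op 2 fold_right: fold axis v@4; visible region now rows[2,4) x cols[4,8) = 2x4
Op 3 fold_left: fold axis v@6; visible region now rows[2,4) x cols[4,6) = 2x2
Op 4 fold_up: fold axis h@3; visible region now rows[2,3) x cols[4,6) = 1x2
Op 5 fold_left: fold axis v@5; visible region now rows[2,3) x cols[4,5) = 1x1
Op 6 cut(0, 0): punch at orig (2,4); cuts so far [(2, 4)]; region rows[2,3) x cols[4,5) = 1x1
Unfold 1 (reflect across v@5): 2 holes -> [(2, 4), (2, 5)]
Unfold 2 (reflect across h@3): 4 holes -> [(2, 4), (2, 5), (3, 4), (3, 5)]
Unfold 3 (reflect across v@6): 8 holes -> [(2, 4), (2, 5), (2, 6), (2, 7), (3, 4), (3, 5), (3, 6), (3, 7)]
Unfold 4 (reflect across v@4): 16 holes -> [(2, 0), (2, 1), (2, 2), (2, 3), (2, 4), (2, 5), (2, 6), (2, 7), (3, 0), (3, 1), (3, 2), (3, 3), (3, 4), (3, 5), (3, 6), (3, 7)]
Unfold 5 (reflect across h@2): 32 holes -> [(0, 0), (0, 1), (0, 2), (0, 3), (0, 4), (0, 5), (0, 6), (0, 7), (1, 0), (1, 1), (1, 2), (1, 3), (1, 4), (1, 5), (1, 6), (1, 7), (2, 0), (2, 1), (2, 2), (2, 3), (2, 4), (2, 5), (2, 6), (2, 7), (3, 0), (3, 1), (3, 2), (3, 3), (3, 4), (3, 5), (3, 6), (3, 7)]
Holes: [(0, 0), (0, 1), (0, 2), (0, 3), (0, 4), (0, 5), (0, 6), (0, 7), (1, 0), (1, 1), (1, 2), (1, 3), (1, 4), (1, 5), (1, 6), (1, 7), (2, 0), (2, 1), (2, 2), (2, 3), (2, 4), (2, 5), (2, 6), (2, 7), (3, 0), (3, 1), (3, 2), (3, 3), (3, 4), (3, 5), (3, 6), (3, 7)]

Answer: yes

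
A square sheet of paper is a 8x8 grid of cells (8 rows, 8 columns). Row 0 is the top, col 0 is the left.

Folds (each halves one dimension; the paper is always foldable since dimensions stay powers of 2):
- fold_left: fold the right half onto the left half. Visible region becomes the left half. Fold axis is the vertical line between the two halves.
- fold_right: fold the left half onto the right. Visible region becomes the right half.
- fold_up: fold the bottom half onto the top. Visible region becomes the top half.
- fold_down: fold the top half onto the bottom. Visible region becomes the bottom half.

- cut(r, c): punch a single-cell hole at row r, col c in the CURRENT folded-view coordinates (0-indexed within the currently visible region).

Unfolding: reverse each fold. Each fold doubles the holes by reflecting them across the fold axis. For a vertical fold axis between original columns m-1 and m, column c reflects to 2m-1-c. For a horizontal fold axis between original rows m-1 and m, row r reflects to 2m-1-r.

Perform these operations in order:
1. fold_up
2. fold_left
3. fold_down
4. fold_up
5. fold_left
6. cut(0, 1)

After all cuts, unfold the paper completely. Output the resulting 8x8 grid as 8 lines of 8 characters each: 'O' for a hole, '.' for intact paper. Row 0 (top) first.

Answer: .OO..OO.
.OO..OO.
.OO..OO.
.OO..OO.
.OO..OO.
.OO..OO.
.OO..OO.
.OO..OO.

Derivation:
Op 1 fold_up: fold axis h@4; visible region now rows[0,4) x cols[0,8) = 4x8
Op 2 fold_left: fold axis v@4; visible region now rows[0,4) x cols[0,4) = 4x4
Op 3 fold_down: fold axis h@2; visible region now rows[2,4) x cols[0,4) = 2x4
Op 4 fold_up: fold axis h@3; visible region now rows[2,3) x cols[0,4) = 1x4
Op 5 fold_left: fold axis v@2; visible region now rows[2,3) x cols[0,2) = 1x2
Op 6 cut(0, 1): punch at orig (2,1); cuts so far [(2, 1)]; region rows[2,3) x cols[0,2) = 1x2
Unfold 1 (reflect across v@2): 2 holes -> [(2, 1), (2, 2)]
Unfold 2 (reflect across h@3): 4 holes -> [(2, 1), (2, 2), (3, 1), (3, 2)]
Unfold 3 (reflect across h@2): 8 holes -> [(0, 1), (0, 2), (1, 1), (1, 2), (2, 1), (2, 2), (3, 1), (3, 2)]
Unfold 4 (reflect across v@4): 16 holes -> [(0, 1), (0, 2), (0, 5), (0, 6), (1, 1), (1, 2), (1, 5), (1, 6), (2, 1), (2, 2), (2, 5), (2, 6), (3, 1), (3, 2), (3, 5), (3, 6)]
Unfold 5 (reflect across h@4): 32 holes -> [(0, 1), (0, 2), (0, 5), (0, 6), (1, 1), (1, 2), (1, 5), (1, 6), (2, 1), (2, 2), (2, 5), (2, 6), (3, 1), (3, 2), (3, 5), (3, 6), (4, 1), (4, 2), (4, 5), (4, 6), (5, 1), (5, 2), (5, 5), (5, 6), (6, 1), (6, 2), (6, 5), (6, 6), (7, 1), (7, 2), (7, 5), (7, 6)]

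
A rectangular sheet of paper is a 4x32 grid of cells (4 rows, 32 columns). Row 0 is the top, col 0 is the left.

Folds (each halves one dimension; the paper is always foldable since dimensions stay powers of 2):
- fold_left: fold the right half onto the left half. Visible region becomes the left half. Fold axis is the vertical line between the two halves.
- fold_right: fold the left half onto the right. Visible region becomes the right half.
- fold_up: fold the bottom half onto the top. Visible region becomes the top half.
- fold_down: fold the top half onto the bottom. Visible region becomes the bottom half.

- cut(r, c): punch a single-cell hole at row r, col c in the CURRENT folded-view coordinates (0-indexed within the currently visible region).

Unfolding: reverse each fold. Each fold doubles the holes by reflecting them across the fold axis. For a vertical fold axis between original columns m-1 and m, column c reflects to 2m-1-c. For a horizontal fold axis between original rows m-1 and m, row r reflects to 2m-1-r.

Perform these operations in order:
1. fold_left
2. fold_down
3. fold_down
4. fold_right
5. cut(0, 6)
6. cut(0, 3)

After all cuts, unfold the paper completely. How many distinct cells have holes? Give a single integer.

Op 1 fold_left: fold axis v@16; visible region now rows[0,4) x cols[0,16) = 4x16
Op 2 fold_down: fold axis h@2; visible region now rows[2,4) x cols[0,16) = 2x16
Op 3 fold_down: fold axis h@3; visible region now rows[3,4) x cols[0,16) = 1x16
Op 4 fold_right: fold axis v@8; visible region now rows[3,4) x cols[8,16) = 1x8
Op 5 cut(0, 6): punch at orig (3,14); cuts so far [(3, 14)]; region rows[3,4) x cols[8,16) = 1x8
Op 6 cut(0, 3): punch at orig (3,11); cuts so far [(3, 11), (3, 14)]; region rows[3,4) x cols[8,16) = 1x8
Unfold 1 (reflect across v@8): 4 holes -> [(3, 1), (3, 4), (3, 11), (3, 14)]
Unfold 2 (reflect across h@3): 8 holes -> [(2, 1), (2, 4), (2, 11), (2, 14), (3, 1), (3, 4), (3, 11), (3, 14)]
Unfold 3 (reflect across h@2): 16 holes -> [(0, 1), (0, 4), (0, 11), (0, 14), (1, 1), (1, 4), (1, 11), (1, 14), (2, 1), (2, 4), (2, 11), (2, 14), (3, 1), (3, 4), (3, 11), (3, 14)]
Unfold 4 (reflect across v@16): 32 holes -> [(0, 1), (0, 4), (0, 11), (0, 14), (0, 17), (0, 20), (0, 27), (0, 30), (1, 1), (1, 4), (1, 11), (1, 14), (1, 17), (1, 20), (1, 27), (1, 30), (2, 1), (2, 4), (2, 11), (2, 14), (2, 17), (2, 20), (2, 27), (2, 30), (3, 1), (3, 4), (3, 11), (3, 14), (3, 17), (3, 20), (3, 27), (3, 30)]

Answer: 32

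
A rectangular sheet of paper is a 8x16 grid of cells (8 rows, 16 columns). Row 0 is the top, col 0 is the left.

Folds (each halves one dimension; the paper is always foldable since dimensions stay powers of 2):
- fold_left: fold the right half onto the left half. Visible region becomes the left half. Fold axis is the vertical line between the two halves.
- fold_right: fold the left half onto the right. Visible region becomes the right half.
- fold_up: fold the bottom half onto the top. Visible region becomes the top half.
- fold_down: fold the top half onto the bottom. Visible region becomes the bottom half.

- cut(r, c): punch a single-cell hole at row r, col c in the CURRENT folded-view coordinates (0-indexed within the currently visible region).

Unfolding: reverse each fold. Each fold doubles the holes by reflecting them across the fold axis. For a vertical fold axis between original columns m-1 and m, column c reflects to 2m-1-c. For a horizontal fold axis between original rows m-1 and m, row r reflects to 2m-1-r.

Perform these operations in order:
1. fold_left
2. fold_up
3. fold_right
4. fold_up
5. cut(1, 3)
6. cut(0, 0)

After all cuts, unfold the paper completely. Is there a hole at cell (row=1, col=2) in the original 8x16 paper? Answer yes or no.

Answer: no

Derivation:
Op 1 fold_left: fold axis v@8; visible region now rows[0,8) x cols[0,8) = 8x8
Op 2 fold_up: fold axis h@4; visible region now rows[0,4) x cols[0,8) = 4x8
Op 3 fold_right: fold axis v@4; visible region now rows[0,4) x cols[4,8) = 4x4
Op 4 fold_up: fold axis h@2; visible region now rows[0,2) x cols[4,8) = 2x4
Op 5 cut(1, 3): punch at orig (1,7); cuts so far [(1, 7)]; region rows[0,2) x cols[4,8) = 2x4
Op 6 cut(0, 0): punch at orig (0,4); cuts so far [(0, 4), (1, 7)]; region rows[0,2) x cols[4,8) = 2x4
Unfold 1 (reflect across h@2): 4 holes -> [(0, 4), (1, 7), (2, 7), (3, 4)]
Unfold 2 (reflect across v@4): 8 holes -> [(0, 3), (0, 4), (1, 0), (1, 7), (2, 0), (2, 7), (3, 3), (3, 4)]
Unfold 3 (reflect across h@4): 16 holes -> [(0, 3), (0, 4), (1, 0), (1, 7), (2, 0), (2, 7), (3, 3), (3, 4), (4, 3), (4, 4), (5, 0), (5, 7), (6, 0), (6, 7), (7, 3), (7, 4)]
Unfold 4 (reflect across v@8): 32 holes -> [(0, 3), (0, 4), (0, 11), (0, 12), (1, 0), (1, 7), (1, 8), (1, 15), (2, 0), (2, 7), (2, 8), (2, 15), (3, 3), (3, 4), (3, 11), (3, 12), (4, 3), (4, 4), (4, 11), (4, 12), (5, 0), (5, 7), (5, 8), (5, 15), (6, 0), (6, 7), (6, 8), (6, 15), (7, 3), (7, 4), (7, 11), (7, 12)]
Holes: [(0, 3), (0, 4), (0, 11), (0, 12), (1, 0), (1, 7), (1, 8), (1, 15), (2, 0), (2, 7), (2, 8), (2, 15), (3, 3), (3, 4), (3, 11), (3, 12), (4, 3), (4, 4), (4, 11), (4, 12), (5, 0), (5, 7), (5, 8), (5, 15), (6, 0), (6, 7), (6, 8), (6, 15), (7, 3), (7, 4), (7, 11), (7, 12)]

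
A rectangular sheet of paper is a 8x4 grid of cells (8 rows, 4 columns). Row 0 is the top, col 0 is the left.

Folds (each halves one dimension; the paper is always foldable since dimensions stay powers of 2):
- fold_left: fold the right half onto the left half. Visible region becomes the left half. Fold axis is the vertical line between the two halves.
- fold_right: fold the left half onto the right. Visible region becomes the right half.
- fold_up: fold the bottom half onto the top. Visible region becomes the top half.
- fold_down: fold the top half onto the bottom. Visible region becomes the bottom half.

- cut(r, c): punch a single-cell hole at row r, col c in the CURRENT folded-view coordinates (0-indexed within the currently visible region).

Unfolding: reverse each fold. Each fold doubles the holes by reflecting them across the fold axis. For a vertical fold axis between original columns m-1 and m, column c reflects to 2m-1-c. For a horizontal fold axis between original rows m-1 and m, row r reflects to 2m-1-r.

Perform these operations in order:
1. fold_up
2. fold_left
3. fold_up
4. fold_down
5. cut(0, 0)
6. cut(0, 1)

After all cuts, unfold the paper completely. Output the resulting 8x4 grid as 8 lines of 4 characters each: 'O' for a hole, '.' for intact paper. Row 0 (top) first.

Answer: OOOO
OOOO
OOOO
OOOO
OOOO
OOOO
OOOO
OOOO

Derivation:
Op 1 fold_up: fold axis h@4; visible region now rows[0,4) x cols[0,4) = 4x4
Op 2 fold_left: fold axis v@2; visible region now rows[0,4) x cols[0,2) = 4x2
Op 3 fold_up: fold axis h@2; visible region now rows[0,2) x cols[0,2) = 2x2
Op 4 fold_down: fold axis h@1; visible region now rows[1,2) x cols[0,2) = 1x2
Op 5 cut(0, 0): punch at orig (1,0); cuts so far [(1, 0)]; region rows[1,2) x cols[0,2) = 1x2
Op 6 cut(0, 1): punch at orig (1,1); cuts so far [(1, 0), (1, 1)]; region rows[1,2) x cols[0,2) = 1x2
Unfold 1 (reflect across h@1): 4 holes -> [(0, 0), (0, 1), (1, 0), (1, 1)]
Unfold 2 (reflect across h@2): 8 holes -> [(0, 0), (0, 1), (1, 0), (1, 1), (2, 0), (2, 1), (3, 0), (3, 1)]
Unfold 3 (reflect across v@2): 16 holes -> [(0, 0), (0, 1), (0, 2), (0, 3), (1, 0), (1, 1), (1, 2), (1, 3), (2, 0), (2, 1), (2, 2), (2, 3), (3, 0), (3, 1), (3, 2), (3, 3)]
Unfold 4 (reflect across h@4): 32 holes -> [(0, 0), (0, 1), (0, 2), (0, 3), (1, 0), (1, 1), (1, 2), (1, 3), (2, 0), (2, 1), (2, 2), (2, 3), (3, 0), (3, 1), (3, 2), (3, 3), (4, 0), (4, 1), (4, 2), (4, 3), (5, 0), (5, 1), (5, 2), (5, 3), (6, 0), (6, 1), (6, 2), (6, 3), (7, 0), (7, 1), (7, 2), (7, 3)]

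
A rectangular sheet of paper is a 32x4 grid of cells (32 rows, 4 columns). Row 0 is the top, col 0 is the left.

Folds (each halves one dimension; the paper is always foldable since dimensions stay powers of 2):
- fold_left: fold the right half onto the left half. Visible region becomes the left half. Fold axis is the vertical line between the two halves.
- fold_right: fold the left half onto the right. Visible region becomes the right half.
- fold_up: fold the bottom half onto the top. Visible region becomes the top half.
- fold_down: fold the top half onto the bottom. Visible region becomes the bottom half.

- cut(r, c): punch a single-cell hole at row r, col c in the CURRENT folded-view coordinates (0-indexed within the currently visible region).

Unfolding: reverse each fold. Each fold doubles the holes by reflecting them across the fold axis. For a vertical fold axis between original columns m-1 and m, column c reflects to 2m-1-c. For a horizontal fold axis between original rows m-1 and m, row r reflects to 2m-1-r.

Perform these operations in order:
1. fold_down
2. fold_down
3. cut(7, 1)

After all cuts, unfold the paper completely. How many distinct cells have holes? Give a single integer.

Op 1 fold_down: fold axis h@16; visible region now rows[16,32) x cols[0,4) = 16x4
Op 2 fold_down: fold axis h@24; visible region now rows[24,32) x cols[0,4) = 8x4
Op 3 cut(7, 1): punch at orig (31,1); cuts so far [(31, 1)]; region rows[24,32) x cols[0,4) = 8x4
Unfold 1 (reflect across h@24): 2 holes -> [(16, 1), (31, 1)]
Unfold 2 (reflect across h@16): 4 holes -> [(0, 1), (15, 1), (16, 1), (31, 1)]

Answer: 4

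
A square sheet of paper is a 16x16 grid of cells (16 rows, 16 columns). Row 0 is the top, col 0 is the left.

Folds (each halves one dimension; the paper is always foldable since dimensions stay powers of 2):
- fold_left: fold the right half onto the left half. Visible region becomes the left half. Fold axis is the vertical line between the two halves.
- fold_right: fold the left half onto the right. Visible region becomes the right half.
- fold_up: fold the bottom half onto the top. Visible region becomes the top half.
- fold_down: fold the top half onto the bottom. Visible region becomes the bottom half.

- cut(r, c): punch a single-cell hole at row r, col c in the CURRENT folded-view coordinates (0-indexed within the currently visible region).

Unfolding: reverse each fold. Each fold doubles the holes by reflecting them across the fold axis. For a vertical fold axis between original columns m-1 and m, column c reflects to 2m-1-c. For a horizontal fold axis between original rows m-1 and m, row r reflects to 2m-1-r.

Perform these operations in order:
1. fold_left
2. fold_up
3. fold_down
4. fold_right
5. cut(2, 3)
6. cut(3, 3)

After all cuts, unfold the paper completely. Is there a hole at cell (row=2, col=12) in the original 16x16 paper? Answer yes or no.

Op 1 fold_left: fold axis v@8; visible region now rows[0,16) x cols[0,8) = 16x8
Op 2 fold_up: fold axis h@8; visible region now rows[0,8) x cols[0,8) = 8x8
Op 3 fold_down: fold axis h@4; visible region now rows[4,8) x cols[0,8) = 4x8
Op 4 fold_right: fold axis v@4; visible region now rows[4,8) x cols[4,8) = 4x4
Op 5 cut(2, 3): punch at orig (6,7); cuts so far [(6, 7)]; region rows[4,8) x cols[4,8) = 4x4
Op 6 cut(3, 3): punch at orig (7,7); cuts so far [(6, 7), (7, 7)]; region rows[4,8) x cols[4,8) = 4x4
Unfold 1 (reflect across v@4): 4 holes -> [(6, 0), (6, 7), (7, 0), (7, 7)]
Unfold 2 (reflect across h@4): 8 holes -> [(0, 0), (0, 7), (1, 0), (1, 7), (6, 0), (6, 7), (7, 0), (7, 7)]
Unfold 3 (reflect across h@8): 16 holes -> [(0, 0), (0, 7), (1, 0), (1, 7), (6, 0), (6, 7), (7, 0), (7, 7), (8, 0), (8, 7), (9, 0), (9, 7), (14, 0), (14, 7), (15, 0), (15, 7)]
Unfold 4 (reflect across v@8): 32 holes -> [(0, 0), (0, 7), (0, 8), (0, 15), (1, 0), (1, 7), (1, 8), (1, 15), (6, 0), (6, 7), (6, 8), (6, 15), (7, 0), (7, 7), (7, 8), (7, 15), (8, 0), (8, 7), (8, 8), (8, 15), (9, 0), (9, 7), (9, 8), (9, 15), (14, 0), (14, 7), (14, 8), (14, 15), (15, 0), (15, 7), (15, 8), (15, 15)]
Holes: [(0, 0), (0, 7), (0, 8), (0, 15), (1, 0), (1, 7), (1, 8), (1, 15), (6, 0), (6, 7), (6, 8), (6, 15), (7, 0), (7, 7), (7, 8), (7, 15), (8, 0), (8, 7), (8, 8), (8, 15), (9, 0), (9, 7), (9, 8), (9, 15), (14, 0), (14, 7), (14, 8), (14, 15), (15, 0), (15, 7), (15, 8), (15, 15)]

Answer: no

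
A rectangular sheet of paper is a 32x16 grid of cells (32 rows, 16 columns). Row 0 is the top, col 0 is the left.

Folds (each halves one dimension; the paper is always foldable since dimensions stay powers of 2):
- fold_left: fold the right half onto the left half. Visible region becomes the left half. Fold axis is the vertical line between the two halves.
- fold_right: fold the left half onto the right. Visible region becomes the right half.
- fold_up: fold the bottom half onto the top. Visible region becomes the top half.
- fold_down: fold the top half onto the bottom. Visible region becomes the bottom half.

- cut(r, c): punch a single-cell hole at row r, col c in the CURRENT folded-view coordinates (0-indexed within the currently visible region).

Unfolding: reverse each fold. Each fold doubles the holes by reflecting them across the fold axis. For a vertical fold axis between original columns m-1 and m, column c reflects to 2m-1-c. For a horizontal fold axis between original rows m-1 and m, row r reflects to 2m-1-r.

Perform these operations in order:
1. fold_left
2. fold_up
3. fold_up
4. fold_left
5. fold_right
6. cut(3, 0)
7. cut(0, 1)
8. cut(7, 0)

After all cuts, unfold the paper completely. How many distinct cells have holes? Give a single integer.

Op 1 fold_left: fold axis v@8; visible region now rows[0,32) x cols[0,8) = 32x8
Op 2 fold_up: fold axis h@16; visible region now rows[0,16) x cols[0,8) = 16x8
Op 3 fold_up: fold axis h@8; visible region now rows[0,8) x cols[0,8) = 8x8
Op 4 fold_left: fold axis v@4; visible region now rows[0,8) x cols[0,4) = 8x4
Op 5 fold_right: fold axis v@2; visible region now rows[0,8) x cols[2,4) = 8x2
Op 6 cut(3, 0): punch at orig (3,2); cuts so far [(3, 2)]; region rows[0,8) x cols[2,4) = 8x2
Op 7 cut(0, 1): punch at orig (0,3); cuts so far [(0, 3), (3, 2)]; region rows[0,8) x cols[2,4) = 8x2
Op 8 cut(7, 0): punch at orig (7,2); cuts so far [(0, 3), (3, 2), (7, 2)]; region rows[0,8) x cols[2,4) = 8x2
Unfold 1 (reflect across v@2): 6 holes -> [(0, 0), (0, 3), (3, 1), (3, 2), (7, 1), (7, 2)]
Unfold 2 (reflect across v@4): 12 holes -> [(0, 0), (0, 3), (0, 4), (0, 7), (3, 1), (3, 2), (3, 5), (3, 6), (7, 1), (7, 2), (7, 5), (7, 6)]
Unfold 3 (reflect across h@8): 24 holes -> [(0, 0), (0, 3), (0, 4), (0, 7), (3, 1), (3, 2), (3, 5), (3, 6), (7, 1), (7, 2), (7, 5), (7, 6), (8, 1), (8, 2), (8, 5), (8, 6), (12, 1), (12, 2), (12, 5), (12, 6), (15, 0), (15, 3), (15, 4), (15, 7)]
Unfold 4 (reflect across h@16): 48 holes -> [(0, 0), (0, 3), (0, 4), (0, 7), (3, 1), (3, 2), (3, 5), (3, 6), (7, 1), (7, 2), (7, 5), (7, 6), (8, 1), (8, 2), (8, 5), (8, 6), (12, 1), (12, 2), (12, 5), (12, 6), (15, 0), (15, 3), (15, 4), (15, 7), (16, 0), (16, 3), (16, 4), (16, 7), (19, 1), (19, 2), (19, 5), (19, 6), (23, 1), (23, 2), (23, 5), (23, 6), (24, 1), (24, 2), (24, 5), (24, 6), (28, 1), (28, 2), (28, 5), (28, 6), (31, 0), (31, 3), (31, 4), (31, 7)]
Unfold 5 (reflect across v@8): 96 holes -> [(0, 0), (0, 3), (0, 4), (0, 7), (0, 8), (0, 11), (0, 12), (0, 15), (3, 1), (3, 2), (3, 5), (3, 6), (3, 9), (3, 10), (3, 13), (3, 14), (7, 1), (7, 2), (7, 5), (7, 6), (7, 9), (7, 10), (7, 13), (7, 14), (8, 1), (8, 2), (8, 5), (8, 6), (8, 9), (8, 10), (8, 13), (8, 14), (12, 1), (12, 2), (12, 5), (12, 6), (12, 9), (12, 10), (12, 13), (12, 14), (15, 0), (15, 3), (15, 4), (15, 7), (15, 8), (15, 11), (15, 12), (15, 15), (16, 0), (16, 3), (16, 4), (16, 7), (16, 8), (16, 11), (16, 12), (16, 15), (19, 1), (19, 2), (19, 5), (19, 6), (19, 9), (19, 10), (19, 13), (19, 14), (23, 1), (23, 2), (23, 5), (23, 6), (23, 9), (23, 10), (23, 13), (23, 14), (24, 1), (24, 2), (24, 5), (24, 6), (24, 9), (24, 10), (24, 13), (24, 14), (28, 1), (28, 2), (28, 5), (28, 6), (28, 9), (28, 10), (28, 13), (28, 14), (31, 0), (31, 3), (31, 4), (31, 7), (31, 8), (31, 11), (31, 12), (31, 15)]

Answer: 96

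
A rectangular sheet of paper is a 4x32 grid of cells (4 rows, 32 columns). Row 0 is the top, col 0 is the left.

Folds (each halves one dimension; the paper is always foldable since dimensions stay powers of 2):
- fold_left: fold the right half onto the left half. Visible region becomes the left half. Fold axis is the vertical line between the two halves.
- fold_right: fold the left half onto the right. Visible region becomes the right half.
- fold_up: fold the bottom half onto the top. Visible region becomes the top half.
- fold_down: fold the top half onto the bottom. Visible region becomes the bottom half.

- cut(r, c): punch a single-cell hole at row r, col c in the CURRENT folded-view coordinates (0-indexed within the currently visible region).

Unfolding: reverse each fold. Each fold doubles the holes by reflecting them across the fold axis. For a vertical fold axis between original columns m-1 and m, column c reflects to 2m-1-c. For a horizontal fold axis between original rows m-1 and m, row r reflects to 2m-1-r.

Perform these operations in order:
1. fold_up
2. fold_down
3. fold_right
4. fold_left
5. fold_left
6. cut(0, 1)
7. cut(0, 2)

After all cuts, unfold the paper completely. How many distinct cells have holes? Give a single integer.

Answer: 64

Derivation:
Op 1 fold_up: fold axis h@2; visible region now rows[0,2) x cols[0,32) = 2x32
Op 2 fold_down: fold axis h@1; visible region now rows[1,2) x cols[0,32) = 1x32
Op 3 fold_right: fold axis v@16; visible region now rows[1,2) x cols[16,32) = 1x16
Op 4 fold_left: fold axis v@24; visible region now rows[1,2) x cols[16,24) = 1x8
Op 5 fold_left: fold axis v@20; visible region now rows[1,2) x cols[16,20) = 1x4
Op 6 cut(0, 1): punch at orig (1,17); cuts so far [(1, 17)]; region rows[1,2) x cols[16,20) = 1x4
Op 7 cut(0, 2): punch at orig (1,18); cuts so far [(1, 17), (1, 18)]; region rows[1,2) x cols[16,20) = 1x4
Unfold 1 (reflect across v@20): 4 holes -> [(1, 17), (1, 18), (1, 21), (1, 22)]
Unfold 2 (reflect across v@24): 8 holes -> [(1, 17), (1, 18), (1, 21), (1, 22), (1, 25), (1, 26), (1, 29), (1, 30)]
Unfold 3 (reflect across v@16): 16 holes -> [(1, 1), (1, 2), (1, 5), (1, 6), (1, 9), (1, 10), (1, 13), (1, 14), (1, 17), (1, 18), (1, 21), (1, 22), (1, 25), (1, 26), (1, 29), (1, 30)]
Unfold 4 (reflect across h@1): 32 holes -> [(0, 1), (0, 2), (0, 5), (0, 6), (0, 9), (0, 10), (0, 13), (0, 14), (0, 17), (0, 18), (0, 21), (0, 22), (0, 25), (0, 26), (0, 29), (0, 30), (1, 1), (1, 2), (1, 5), (1, 6), (1, 9), (1, 10), (1, 13), (1, 14), (1, 17), (1, 18), (1, 21), (1, 22), (1, 25), (1, 26), (1, 29), (1, 30)]
Unfold 5 (reflect across h@2): 64 holes -> [(0, 1), (0, 2), (0, 5), (0, 6), (0, 9), (0, 10), (0, 13), (0, 14), (0, 17), (0, 18), (0, 21), (0, 22), (0, 25), (0, 26), (0, 29), (0, 30), (1, 1), (1, 2), (1, 5), (1, 6), (1, 9), (1, 10), (1, 13), (1, 14), (1, 17), (1, 18), (1, 21), (1, 22), (1, 25), (1, 26), (1, 29), (1, 30), (2, 1), (2, 2), (2, 5), (2, 6), (2, 9), (2, 10), (2, 13), (2, 14), (2, 17), (2, 18), (2, 21), (2, 22), (2, 25), (2, 26), (2, 29), (2, 30), (3, 1), (3, 2), (3, 5), (3, 6), (3, 9), (3, 10), (3, 13), (3, 14), (3, 17), (3, 18), (3, 21), (3, 22), (3, 25), (3, 26), (3, 29), (3, 30)]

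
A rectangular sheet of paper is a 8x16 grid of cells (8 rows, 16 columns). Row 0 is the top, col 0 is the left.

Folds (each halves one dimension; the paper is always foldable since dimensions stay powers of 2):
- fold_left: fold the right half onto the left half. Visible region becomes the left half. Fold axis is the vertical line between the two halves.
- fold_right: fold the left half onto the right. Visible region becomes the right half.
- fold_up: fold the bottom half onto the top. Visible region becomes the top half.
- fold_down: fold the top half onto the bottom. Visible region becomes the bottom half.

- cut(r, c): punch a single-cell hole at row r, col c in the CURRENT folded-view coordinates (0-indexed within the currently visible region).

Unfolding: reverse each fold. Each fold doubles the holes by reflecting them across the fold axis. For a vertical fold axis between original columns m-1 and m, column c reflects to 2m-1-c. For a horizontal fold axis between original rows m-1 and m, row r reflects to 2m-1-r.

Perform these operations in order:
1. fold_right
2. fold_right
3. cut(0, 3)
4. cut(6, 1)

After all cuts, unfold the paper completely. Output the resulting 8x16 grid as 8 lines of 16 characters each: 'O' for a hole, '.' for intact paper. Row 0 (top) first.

Op 1 fold_right: fold axis v@8; visible region now rows[0,8) x cols[8,16) = 8x8
Op 2 fold_right: fold axis v@12; visible region now rows[0,8) x cols[12,16) = 8x4
Op 3 cut(0, 3): punch at orig (0,15); cuts so far [(0, 15)]; region rows[0,8) x cols[12,16) = 8x4
Op 4 cut(6, 1): punch at orig (6,13); cuts so far [(0, 15), (6, 13)]; region rows[0,8) x cols[12,16) = 8x4
Unfold 1 (reflect across v@12): 4 holes -> [(0, 8), (0, 15), (6, 10), (6, 13)]
Unfold 2 (reflect across v@8): 8 holes -> [(0, 0), (0, 7), (0, 8), (0, 15), (6, 2), (6, 5), (6, 10), (6, 13)]

Answer: O......OO......O
................
................
................
................
................
..O..O....O..O..
................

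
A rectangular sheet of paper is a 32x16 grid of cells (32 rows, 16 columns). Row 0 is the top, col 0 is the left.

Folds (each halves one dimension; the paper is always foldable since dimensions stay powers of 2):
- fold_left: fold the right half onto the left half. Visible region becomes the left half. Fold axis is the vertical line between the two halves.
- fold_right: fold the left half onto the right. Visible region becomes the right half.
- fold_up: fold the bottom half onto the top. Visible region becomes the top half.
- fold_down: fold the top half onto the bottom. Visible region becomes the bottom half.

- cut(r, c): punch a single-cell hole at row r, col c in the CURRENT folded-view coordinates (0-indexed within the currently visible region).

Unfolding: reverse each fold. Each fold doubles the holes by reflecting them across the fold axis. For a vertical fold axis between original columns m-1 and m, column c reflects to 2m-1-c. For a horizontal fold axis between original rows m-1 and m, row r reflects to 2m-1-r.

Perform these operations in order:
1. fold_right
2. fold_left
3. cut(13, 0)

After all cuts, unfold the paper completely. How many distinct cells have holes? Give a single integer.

Answer: 4

Derivation:
Op 1 fold_right: fold axis v@8; visible region now rows[0,32) x cols[8,16) = 32x8
Op 2 fold_left: fold axis v@12; visible region now rows[0,32) x cols[8,12) = 32x4
Op 3 cut(13, 0): punch at orig (13,8); cuts so far [(13, 8)]; region rows[0,32) x cols[8,12) = 32x4
Unfold 1 (reflect across v@12): 2 holes -> [(13, 8), (13, 15)]
Unfold 2 (reflect across v@8): 4 holes -> [(13, 0), (13, 7), (13, 8), (13, 15)]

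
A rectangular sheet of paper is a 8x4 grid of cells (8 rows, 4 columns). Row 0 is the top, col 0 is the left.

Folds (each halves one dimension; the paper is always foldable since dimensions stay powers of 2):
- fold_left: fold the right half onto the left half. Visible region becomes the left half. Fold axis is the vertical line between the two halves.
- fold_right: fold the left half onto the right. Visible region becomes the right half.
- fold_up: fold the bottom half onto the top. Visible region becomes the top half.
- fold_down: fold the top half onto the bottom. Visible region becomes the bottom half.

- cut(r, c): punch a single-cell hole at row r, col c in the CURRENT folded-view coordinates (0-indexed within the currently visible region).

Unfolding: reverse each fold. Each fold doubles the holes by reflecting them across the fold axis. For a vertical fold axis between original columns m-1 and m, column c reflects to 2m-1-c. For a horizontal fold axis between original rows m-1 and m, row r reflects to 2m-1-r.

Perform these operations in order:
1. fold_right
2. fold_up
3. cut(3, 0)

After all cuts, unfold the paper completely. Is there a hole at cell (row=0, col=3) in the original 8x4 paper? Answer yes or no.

Op 1 fold_right: fold axis v@2; visible region now rows[0,8) x cols[2,4) = 8x2
Op 2 fold_up: fold axis h@4; visible region now rows[0,4) x cols[2,4) = 4x2
Op 3 cut(3, 0): punch at orig (3,2); cuts so far [(3, 2)]; region rows[0,4) x cols[2,4) = 4x2
Unfold 1 (reflect across h@4): 2 holes -> [(3, 2), (4, 2)]
Unfold 2 (reflect across v@2): 4 holes -> [(3, 1), (3, 2), (4, 1), (4, 2)]
Holes: [(3, 1), (3, 2), (4, 1), (4, 2)]

Answer: no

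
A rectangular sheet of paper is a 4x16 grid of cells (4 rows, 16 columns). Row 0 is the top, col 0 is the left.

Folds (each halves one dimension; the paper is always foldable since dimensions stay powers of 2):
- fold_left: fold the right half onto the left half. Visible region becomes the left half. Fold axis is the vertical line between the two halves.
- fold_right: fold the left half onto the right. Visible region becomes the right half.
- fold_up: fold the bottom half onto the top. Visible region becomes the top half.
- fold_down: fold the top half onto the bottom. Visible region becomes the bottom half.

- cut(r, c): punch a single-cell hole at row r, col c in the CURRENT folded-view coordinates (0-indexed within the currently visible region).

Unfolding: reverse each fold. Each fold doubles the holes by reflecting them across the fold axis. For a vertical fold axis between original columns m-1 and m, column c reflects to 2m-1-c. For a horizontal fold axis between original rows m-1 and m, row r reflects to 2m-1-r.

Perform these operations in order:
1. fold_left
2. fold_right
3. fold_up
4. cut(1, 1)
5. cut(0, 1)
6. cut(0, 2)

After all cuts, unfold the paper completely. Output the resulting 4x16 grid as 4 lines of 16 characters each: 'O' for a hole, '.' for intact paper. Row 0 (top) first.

Op 1 fold_left: fold axis v@8; visible region now rows[0,4) x cols[0,8) = 4x8
Op 2 fold_right: fold axis v@4; visible region now rows[0,4) x cols[4,8) = 4x4
Op 3 fold_up: fold axis h@2; visible region now rows[0,2) x cols[4,8) = 2x4
Op 4 cut(1, 1): punch at orig (1,5); cuts so far [(1, 5)]; region rows[0,2) x cols[4,8) = 2x4
Op 5 cut(0, 1): punch at orig (0,5); cuts so far [(0, 5), (1, 5)]; region rows[0,2) x cols[4,8) = 2x4
Op 6 cut(0, 2): punch at orig (0,6); cuts so far [(0, 5), (0, 6), (1, 5)]; region rows[0,2) x cols[4,8) = 2x4
Unfold 1 (reflect across h@2): 6 holes -> [(0, 5), (0, 6), (1, 5), (2, 5), (3, 5), (3, 6)]
Unfold 2 (reflect across v@4): 12 holes -> [(0, 1), (0, 2), (0, 5), (0, 6), (1, 2), (1, 5), (2, 2), (2, 5), (3, 1), (3, 2), (3, 5), (3, 6)]
Unfold 3 (reflect across v@8): 24 holes -> [(0, 1), (0, 2), (0, 5), (0, 6), (0, 9), (0, 10), (0, 13), (0, 14), (1, 2), (1, 5), (1, 10), (1, 13), (2, 2), (2, 5), (2, 10), (2, 13), (3, 1), (3, 2), (3, 5), (3, 6), (3, 9), (3, 10), (3, 13), (3, 14)]

Answer: .OO..OO..OO..OO.
..O..O....O..O..
..O..O....O..O..
.OO..OO..OO..OO.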